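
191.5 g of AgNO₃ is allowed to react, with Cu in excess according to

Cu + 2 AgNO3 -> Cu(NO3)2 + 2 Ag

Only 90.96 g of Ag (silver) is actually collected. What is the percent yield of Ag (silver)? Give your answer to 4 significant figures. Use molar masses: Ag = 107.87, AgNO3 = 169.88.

74.80 %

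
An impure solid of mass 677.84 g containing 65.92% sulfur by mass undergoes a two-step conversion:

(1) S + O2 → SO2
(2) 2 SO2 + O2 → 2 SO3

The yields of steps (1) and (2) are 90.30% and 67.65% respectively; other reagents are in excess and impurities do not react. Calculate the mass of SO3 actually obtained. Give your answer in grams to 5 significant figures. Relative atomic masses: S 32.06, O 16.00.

681.64 g

Pure S = 677.84 × 0.6592 = 446.832 g.
M(S) = 32.06 g/mol.
M(SO3) = 32.06 + 3(16.00) = 80.06 g/mol.
n(S) = 446.832 / 32.06 = 13.9374 mol.
Step 1 (S:SO2 = 1:1): theoretical n(SO2) = 13.9374 mol; at 90.30% yield, n(SO2) = 12.5854 mol.
Step 2 (SO2:SO3 = 2:2): theoretical n(SO3) = 12.5854 mol, so theoretical mass = 12.5854 × 80.06 = 1007.59 g.
At 67.65% yield, actual mass of SO3 = 1007.59 × 0.6765 = 681.635 g.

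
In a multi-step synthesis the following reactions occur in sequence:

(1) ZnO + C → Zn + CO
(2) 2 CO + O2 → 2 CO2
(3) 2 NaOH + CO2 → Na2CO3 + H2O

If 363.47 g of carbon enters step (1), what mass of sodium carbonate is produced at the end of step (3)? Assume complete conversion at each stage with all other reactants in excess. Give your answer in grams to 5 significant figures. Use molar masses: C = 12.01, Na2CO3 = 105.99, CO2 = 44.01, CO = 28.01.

3207.7 g

n(C) = 363.47 / 12.01 = 30.2639 mol.
Reaction (1): C→CO ratio 1:1 ⇒ n(CO) = 30.2639 mol.
Reaction (2): CO→CO2 ratio 2:2 ⇒ n(CO2) = 30.2639 mol.
Reaction (3): CO2→Na2CO3 ratio 1:1 ⇒ n(Na2CO3) = 30.2639 mol.
Mass of Na2CO3 = 30.2639 × 105.99 = 3207.68 g.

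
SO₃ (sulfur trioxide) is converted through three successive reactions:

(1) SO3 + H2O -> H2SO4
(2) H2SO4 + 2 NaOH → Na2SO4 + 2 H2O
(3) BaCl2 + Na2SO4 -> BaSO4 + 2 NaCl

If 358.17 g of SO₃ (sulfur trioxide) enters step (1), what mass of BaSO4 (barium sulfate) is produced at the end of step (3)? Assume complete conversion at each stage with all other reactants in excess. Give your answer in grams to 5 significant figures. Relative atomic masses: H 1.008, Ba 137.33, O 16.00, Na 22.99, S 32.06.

1044.1 g

M(SO3) = 32.06 + 3(16.00) = 80.06 g/mol.
M(BaSO4) = 137.33 + 32.06 + 4(16.00) = 233.39 g/mol.
n(SO3) = 358.17 / 80.06 = 4.47377 mol.
Reaction (1): SO3→H2SO4 ratio 1:1 ⇒ n(H2SO4) = 4.47377 mol.
Reaction (2): H2SO4→Na2SO4 ratio 1:1 ⇒ n(Na2SO4) = 4.47377 mol.
Reaction (3): Na2SO4→BaSO4 ratio 1:1 ⇒ n(BaSO4) = 4.47377 mol.
Mass of BaSO4 = 4.47377 × 233.39 = 1044.13 g.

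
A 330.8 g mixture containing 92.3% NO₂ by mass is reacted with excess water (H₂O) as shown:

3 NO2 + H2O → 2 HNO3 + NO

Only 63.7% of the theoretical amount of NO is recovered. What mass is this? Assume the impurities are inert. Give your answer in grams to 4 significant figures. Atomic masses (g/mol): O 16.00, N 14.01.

Pure NO2 available = 330.8 g × 0.923 = 305.33 g.
M(NO2) = 14.01 + 2(16.00) = 46.01 g/mol.
M(NO) = 14.01 + 16.00 = 30.01 g/mol.
n(NO2) = 305.33 g / 46.01 g/mol = 6.6361 mol.
From the equation the NO2:NO mole ratio is 3:1, so n(NO) = 6.6361 × 1/3 = 2.2120 mol.
Mass of NO = 2.2120 mol × 30.01 g/mol = 66.383 g.
Actual mass collected = 66.383 g × 0.637 = 42.286 g.

42.29 g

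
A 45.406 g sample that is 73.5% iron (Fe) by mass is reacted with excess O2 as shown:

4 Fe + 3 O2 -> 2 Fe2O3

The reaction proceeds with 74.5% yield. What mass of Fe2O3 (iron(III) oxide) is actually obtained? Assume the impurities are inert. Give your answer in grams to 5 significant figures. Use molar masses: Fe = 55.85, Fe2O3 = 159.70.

Pure Fe available = 45.406 g × 0.735 = 33.3734 g.
n(Fe) = 33.3734 g / 55.85 g/mol = 0.597554 mol.
From the equation the Fe:Fe2O3 mole ratio is 4:2, so n(Fe2O3) = 0.597554 × 2/4 = 0.298777 mol.
Mass of Fe2O3 = 0.298777 mol × 159.70 g/mol = 47.7147 g.
Actual mass collected = 47.7147 g × 0.745 = 35.5475 g.

35.547 g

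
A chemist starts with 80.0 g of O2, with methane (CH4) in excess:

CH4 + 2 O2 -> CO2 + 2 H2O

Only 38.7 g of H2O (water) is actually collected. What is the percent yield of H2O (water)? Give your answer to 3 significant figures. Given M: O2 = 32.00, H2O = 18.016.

85.9 %

n(O2) = 80.00 g / 32.00 g/mol = 2.500 mol.
From the equation the O2:H2O mole ratio is 2:2, so n(H2O) = 2.500 × 2/2 = 2.500 mol.
Mass of H2O = 2.500 mol × 18.016 g/mol = 45.04 g.
This is the theoretical yield. Percent yield = 38.7 g / 45.04 g × 100% = 85.92%.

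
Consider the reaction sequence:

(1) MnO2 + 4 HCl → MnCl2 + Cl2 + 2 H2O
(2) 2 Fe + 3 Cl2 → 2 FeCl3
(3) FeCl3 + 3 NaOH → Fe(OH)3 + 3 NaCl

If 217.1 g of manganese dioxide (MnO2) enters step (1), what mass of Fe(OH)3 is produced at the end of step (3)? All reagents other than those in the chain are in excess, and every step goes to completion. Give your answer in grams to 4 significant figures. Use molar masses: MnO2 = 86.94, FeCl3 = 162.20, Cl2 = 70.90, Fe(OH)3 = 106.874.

n(MnO2) = 217.1 / 86.94 = 2.4971 mol.
Reaction (1): MnO2→Cl2 ratio 1:1 ⇒ n(Cl2) = 2.4971 mol.
Reaction (2): Cl2→FeCl3 ratio 3:2 ⇒ n(FeCl3) = 1.6647 mol.
Reaction (3): FeCl3→Fe(OH)3 ratio 1:1 ⇒ n(Fe(OH)3) = 1.6647 mol.
Mass of Fe(OH)3 = 1.6647 × 106.874 = 177.92 g.

177.9 g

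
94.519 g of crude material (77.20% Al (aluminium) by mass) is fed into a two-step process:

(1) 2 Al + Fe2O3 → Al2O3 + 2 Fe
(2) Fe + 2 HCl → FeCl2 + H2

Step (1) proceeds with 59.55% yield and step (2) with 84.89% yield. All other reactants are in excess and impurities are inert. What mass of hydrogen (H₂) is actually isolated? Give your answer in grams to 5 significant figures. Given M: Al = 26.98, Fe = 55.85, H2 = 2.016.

2.7563 g

Pure Al = 94.519 × 0.7720 = 72.9687 g.
n(Al) = 72.9687 / 26.98 = 2.70455 mol.
Step 1 (Al:Fe = 2:2): theoretical n(Fe) = 2.70455 mol; at 59.55% yield, n(Fe) = 1.61056 mol.
Step 2 (Fe:H2 = 1:1): theoretical n(H2) = 1.61056 mol, so theoretical mass = 1.61056 × 2.016 = 3.24688 g.
At 84.89% yield, actual mass of H2 = 3.24688 × 0.8489 = 2.75628 g.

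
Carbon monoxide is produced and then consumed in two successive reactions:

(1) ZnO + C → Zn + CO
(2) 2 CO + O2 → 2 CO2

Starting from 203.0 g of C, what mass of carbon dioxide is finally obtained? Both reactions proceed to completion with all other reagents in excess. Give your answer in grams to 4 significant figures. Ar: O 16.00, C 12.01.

743.9 g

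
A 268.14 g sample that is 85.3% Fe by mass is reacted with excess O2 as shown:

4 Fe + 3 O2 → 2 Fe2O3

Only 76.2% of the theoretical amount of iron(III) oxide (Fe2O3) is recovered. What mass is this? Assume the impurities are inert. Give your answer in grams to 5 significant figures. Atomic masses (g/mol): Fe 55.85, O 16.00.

249.18 g

Pure Fe available = 268.14 g × 0.853 = 228.723 g.
M(Fe) = 55.85 g/mol.
M(Fe2O3) = 2(55.85) + 3(16.00) = 159.70 g/mol.
n(Fe) = 228.723 g / 55.85 g/mol = 4.09532 mol.
From the equation the Fe:Fe2O3 mole ratio is 4:2, so n(Fe2O3) = 4.09532 × 2/4 = 2.04766 mol.
Mass of Fe2O3 = 2.04766 mol × 159.70 g/mol = 327.011 g.
Actual mass collected = 327.011 g × 0.762 = 249.182 g.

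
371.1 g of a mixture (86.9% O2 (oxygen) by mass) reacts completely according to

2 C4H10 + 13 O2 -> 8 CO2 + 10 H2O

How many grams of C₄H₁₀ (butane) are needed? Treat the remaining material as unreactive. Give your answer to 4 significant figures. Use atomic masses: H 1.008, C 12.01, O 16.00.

Mass of pure O2 = 371.1 g × 0.869 = 322.49 g.
M(O2) = 2(16.00) = 32.00 g/mol.
M(C4H10) = 4(12.01) + 10(1.008) = 58.12 g/mol.
n(O2) = 322.49 g / 32.00 g/mol = 10.078 mol.
From the equation the O2:C4H10 mole ratio is 13:2, so n(C4H10) = 10.078 × 2/13 = 1.5504 mol.
Mass of C4H10 = 1.5504 mol × 58.12 g/mol = 90.110 g.

90.11 g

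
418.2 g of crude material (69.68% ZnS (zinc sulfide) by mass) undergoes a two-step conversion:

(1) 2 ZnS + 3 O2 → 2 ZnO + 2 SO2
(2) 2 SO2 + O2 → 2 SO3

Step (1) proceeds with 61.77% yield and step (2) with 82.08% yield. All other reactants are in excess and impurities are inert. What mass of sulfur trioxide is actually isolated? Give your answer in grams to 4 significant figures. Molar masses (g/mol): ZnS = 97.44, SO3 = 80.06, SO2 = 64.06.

Pure ZnS = 418.2 × 0.6968 = 291.40 g.
n(ZnS) = 291.40 / 97.44 = 2.9906 mol.
Step 1 (ZnS:SO2 = 2:2): theoretical n(SO2) = 2.9906 mol; at 61.77% yield, n(SO2) = 1.8473 mol.
Step 2 (SO2:SO3 = 2:2): theoretical n(SO3) = 1.8473 mol, so theoretical mass = 1.8473 × 80.06 = 147.89 g.
At 82.08% yield, actual mass of SO3 = 147.89 × 0.8208 = 121.39 g.

121.4 g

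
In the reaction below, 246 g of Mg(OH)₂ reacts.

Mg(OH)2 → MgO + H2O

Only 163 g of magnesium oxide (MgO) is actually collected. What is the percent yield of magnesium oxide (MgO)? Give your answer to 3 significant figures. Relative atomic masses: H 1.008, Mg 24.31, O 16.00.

95.9 %

M(Mg(OH)2) = 24.31 + 2(16.00) + 2(1.008) = 58.326 g/mol.
M(MgO) = 24.31 + 16.00 = 40.31 g/mol.
n(Mg(OH)2) = 246.0 g / 58.326 g/mol = 4.218 mol.
From the equation the Mg(OH)2:MgO mole ratio is 1:1, so n(MgO) = 4.218 × 1/1 = 4.218 mol.
Mass of MgO = 4.218 mol × 40.31 g/mol = 170.0 g.
This is the theoretical yield. Percent yield = 163 g / 170.0 g × 100% = 95.87%.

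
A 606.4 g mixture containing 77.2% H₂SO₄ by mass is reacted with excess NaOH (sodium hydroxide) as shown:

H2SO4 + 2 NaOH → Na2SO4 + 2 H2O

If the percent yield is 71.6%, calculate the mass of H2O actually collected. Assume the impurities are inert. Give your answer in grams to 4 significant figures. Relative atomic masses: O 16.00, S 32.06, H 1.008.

123.1 g

Pure H2SO4 available = 606.4 g × 0.772 = 468.14 g.
M(H2SO4) = 2(1.008) + 32.06 + 4(16.00) = 98.076 g/mol.
M(H2O) = 2(1.008) + 16.00 = 18.016 g/mol.
n(H2SO4) = 468.14 g / 98.076 g/mol = 4.7732 mol.
From the equation the H2SO4:H2O mole ratio is 1:2, so n(H2O) = 4.7732 × 2/1 = 9.5465 mol.
Mass of H2O = 9.5465 mol × 18.016 g/mol = 171.99 g.
Actual mass collected = 171.99 g × 0.716 = 123.14 g.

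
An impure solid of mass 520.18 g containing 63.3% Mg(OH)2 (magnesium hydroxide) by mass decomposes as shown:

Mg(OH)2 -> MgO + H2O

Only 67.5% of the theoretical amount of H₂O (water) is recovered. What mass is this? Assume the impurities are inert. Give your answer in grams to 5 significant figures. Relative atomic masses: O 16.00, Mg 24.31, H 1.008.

68.653 g

Pure Mg(OH)2 available = 520.18 g × 0.633 = 329.274 g.
M(Mg(OH)2) = 24.31 + 2(16.00) + 2(1.008) = 58.326 g/mol.
M(H2O) = 2(1.008) + 16.00 = 18.016 g/mol.
n(Mg(OH)2) = 329.274 g / 58.326 g/mol = 5.64541 mol.
From the equation the Mg(OH)2:H2O mole ratio is 1:1, so n(H2O) = 5.64541 × 1/1 = 5.64541 mol.
Mass of H2O = 5.64541 mol × 18.016 g/mol = 101.708 g.
Actual mass collected = 101.708 g × 0.675 = 68.6527 g.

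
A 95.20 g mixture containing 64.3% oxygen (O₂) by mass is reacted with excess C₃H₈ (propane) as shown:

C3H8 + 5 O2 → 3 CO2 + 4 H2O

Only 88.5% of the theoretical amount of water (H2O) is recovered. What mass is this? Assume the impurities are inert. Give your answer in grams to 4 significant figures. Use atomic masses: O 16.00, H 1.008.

24.40 g

Pure O2 available = 95.20 g × 0.643 = 61.214 g.
M(O2) = 2(16.00) = 32.00 g/mol.
M(H2O) = 2(1.008) + 16.00 = 18.016 g/mol.
n(O2) = 61.214 g / 32.00 g/mol = 1.9129 mol.
From the equation the O2:H2O mole ratio is 5:4, so n(H2O) = 1.9129 × 4/5 = 1.5303 mol.
Mass of H2O = 1.5303 mol × 18.016 g/mol = 27.571 g.
Actual mass collected = 27.571 g × 0.885 = 24.400 g.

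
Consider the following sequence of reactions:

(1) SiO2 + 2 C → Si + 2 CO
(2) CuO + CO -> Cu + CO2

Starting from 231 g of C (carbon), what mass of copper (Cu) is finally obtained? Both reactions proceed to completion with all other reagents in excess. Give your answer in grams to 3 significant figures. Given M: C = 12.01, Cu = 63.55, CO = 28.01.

n(C) = 231.0 / 12.01 = 19.23 mol.
Step 1 gives a 2:2 ratio of C to CO, so n(CO) = 19.23 mol.
In step 2 the CO:Cu ratio is 1:1, so n(Cu) = 19.23 mol.
Mass of Cu = 19.23 × 63.55 = 1222 g.

1220 g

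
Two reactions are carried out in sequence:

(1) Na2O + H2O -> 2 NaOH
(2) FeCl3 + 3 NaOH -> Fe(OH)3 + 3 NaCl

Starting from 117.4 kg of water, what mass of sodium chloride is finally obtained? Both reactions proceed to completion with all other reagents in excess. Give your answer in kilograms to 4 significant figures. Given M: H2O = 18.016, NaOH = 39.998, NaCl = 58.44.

761.6 kg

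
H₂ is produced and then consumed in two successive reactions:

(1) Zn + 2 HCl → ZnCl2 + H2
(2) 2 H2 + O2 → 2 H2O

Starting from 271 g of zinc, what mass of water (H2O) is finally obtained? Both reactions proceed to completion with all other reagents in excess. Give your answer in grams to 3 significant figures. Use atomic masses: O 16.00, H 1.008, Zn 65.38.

74.7 g

M(Zn) = 65.38 g/mol.
M(H2O) = 2(1.008) + 16.00 = 18.016 g/mol.
n(Zn) = 271.0 / 65.38 = 4.145 mol.
Step 1 gives a 1:1 ratio of Zn to H2, so n(H2) = 4.145 mol.
In step 2 the H2:H2O ratio is 2:2, so n(H2O) = 4.145 mol.
Mass of H2O = 4.145 × 18.016 = 74.68 g.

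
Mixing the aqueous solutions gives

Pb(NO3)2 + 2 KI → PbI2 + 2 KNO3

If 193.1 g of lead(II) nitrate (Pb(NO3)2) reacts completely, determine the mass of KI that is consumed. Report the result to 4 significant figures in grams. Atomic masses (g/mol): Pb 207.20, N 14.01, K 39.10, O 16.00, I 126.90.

M(Pb(NO3)2) = 207.20 + 2(14.01) + 6(16.00) = 331.22 g/mol.
M(KI) = 39.10 + 126.90 = 166.00 g/mol.
n(Pb(NO3)2) = 193.10 g / 331.22 g/mol = 0.58300 mol.
From the equation the Pb(NO3)2:KI mole ratio is 1:2, so n(KI) = 0.58300 × 2/1 = 1.1660 mol.
Mass of KI = 1.1660 mol × 166.00 g/mol = 193.55 g.

193.6 g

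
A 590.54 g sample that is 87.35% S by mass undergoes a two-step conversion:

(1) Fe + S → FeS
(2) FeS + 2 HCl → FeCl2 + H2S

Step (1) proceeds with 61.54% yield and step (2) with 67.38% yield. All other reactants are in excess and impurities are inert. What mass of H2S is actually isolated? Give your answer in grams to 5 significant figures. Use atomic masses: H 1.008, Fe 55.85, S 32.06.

Pure S = 590.54 × 0.8735 = 515.837 g.
M(S) = 32.06 g/mol.
M(H2S) = 2(1.008) + 32.06 = 34.076 g/mol.
n(S) = 515.837 / 32.06 = 16.0897 mol.
Step 1 (S:FeS = 1:1): theoretical n(FeS) = 16.0897 mol; at 61.54% yield, n(FeS) = 9.90162 mol.
Step 2 (FeS:H2S = 1:1): theoretical n(H2S) = 9.90162 mol, so theoretical mass = 9.90162 × 34.076 = 337.408 g.
At 67.38% yield, actual mass of H2S = 337.408 × 0.6738 = 227.345 g.

227.35 g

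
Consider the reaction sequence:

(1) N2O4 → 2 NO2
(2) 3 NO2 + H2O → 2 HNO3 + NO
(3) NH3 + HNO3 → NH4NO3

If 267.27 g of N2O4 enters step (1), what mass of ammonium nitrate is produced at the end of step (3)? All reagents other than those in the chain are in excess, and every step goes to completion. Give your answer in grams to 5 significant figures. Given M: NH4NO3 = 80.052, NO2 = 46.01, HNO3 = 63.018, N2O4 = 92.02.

310.01 g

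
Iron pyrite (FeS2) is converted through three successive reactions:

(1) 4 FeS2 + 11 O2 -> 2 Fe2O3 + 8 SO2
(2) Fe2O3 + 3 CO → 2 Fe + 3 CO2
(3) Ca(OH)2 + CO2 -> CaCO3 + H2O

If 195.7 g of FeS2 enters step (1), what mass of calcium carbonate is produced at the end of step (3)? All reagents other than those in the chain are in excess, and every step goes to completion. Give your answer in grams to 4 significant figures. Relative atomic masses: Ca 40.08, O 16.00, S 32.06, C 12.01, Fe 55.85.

244.9 g

M(FeS2) = 55.85 + 2(32.06) = 119.97 g/mol.
M(CaCO3) = 40.08 + 12.01 + 3(16.00) = 100.09 g/mol.
n(FeS2) = 195.7 / 119.97 = 1.6312 mol.
Reaction (1): FeS2→Fe2O3 ratio 4:2 ⇒ n(Fe2O3) = 0.81562 mol.
Reaction (2): Fe2O3→CO2 ratio 1:3 ⇒ n(CO2) = 2.4469 mol.
Reaction (3): CO2→CaCO3 ratio 1:1 ⇒ n(CaCO3) = 2.4469 mol.
Mass of CaCO3 = 2.4469 × 100.09 = 244.91 g.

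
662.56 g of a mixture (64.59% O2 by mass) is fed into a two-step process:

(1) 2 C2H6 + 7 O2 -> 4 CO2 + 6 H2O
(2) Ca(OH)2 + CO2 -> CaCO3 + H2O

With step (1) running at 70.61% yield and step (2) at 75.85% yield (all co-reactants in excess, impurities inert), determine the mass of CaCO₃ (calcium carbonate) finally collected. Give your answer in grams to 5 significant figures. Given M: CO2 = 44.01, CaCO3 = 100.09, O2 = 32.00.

409.65 g

Pure O2 = 662.56 × 0.6459 = 427.948 g.
n(O2) = 427.948 / 32.00 = 13.3734 mol.
Step 1 (O2:CO2 = 7:4): theoretical n(CO2) = 7.64192 mol; at 70.61% yield, n(CO2) = 5.39596 mol.
Step 2 (CO2:CaCO3 = 1:1): theoretical n(CaCO3) = 5.39596 mol, so theoretical mass = 5.39596 × 100.09 = 540.082 g.
At 75.85% yield, actual mass of CaCO3 = 540.082 × 0.7585 = 409.652 g.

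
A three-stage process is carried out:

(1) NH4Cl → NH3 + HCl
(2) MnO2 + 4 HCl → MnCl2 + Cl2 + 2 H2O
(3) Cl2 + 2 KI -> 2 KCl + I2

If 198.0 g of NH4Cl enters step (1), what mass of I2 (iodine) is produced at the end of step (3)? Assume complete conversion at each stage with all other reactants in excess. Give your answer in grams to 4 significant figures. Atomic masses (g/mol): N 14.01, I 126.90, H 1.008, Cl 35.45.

M(NH4Cl) = 14.01 + 4(1.008) + 35.45 = 53.492 g/mol.
M(I2) = 2(126.90) = 253.80 g/mol.
n(NH4Cl) = 198.0 / 53.492 = 3.7015 mol.
Reaction (1): NH4Cl→HCl ratio 1:1 ⇒ n(HCl) = 3.7015 mol.
Reaction (2): HCl→Cl2 ratio 4:1 ⇒ n(Cl2) = 0.92537 mol.
Reaction (3): Cl2→I2 ratio 1:1 ⇒ n(I2) = 0.92537 mol.
Mass of I2 = 0.92537 × 253.80 = 234.86 g.

234.9 g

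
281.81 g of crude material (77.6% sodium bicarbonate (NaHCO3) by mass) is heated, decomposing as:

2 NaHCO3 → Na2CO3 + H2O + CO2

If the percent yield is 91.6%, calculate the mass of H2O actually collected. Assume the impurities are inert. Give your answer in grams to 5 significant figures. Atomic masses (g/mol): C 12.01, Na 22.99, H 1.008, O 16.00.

Pure NaHCO3 available = 281.81 g × 0.776 = 218.685 g.
M(NaHCO3) = 22.99 + 1.008 + 12.01 + 3(16.00) = 84.008 g/mol.
M(H2O) = 2(1.008) + 16.00 = 18.016 g/mol.
n(NaHCO3) = 218.685 g / 84.008 g/mol = 2.60314 mol.
From the equation the NaHCO3:H2O mole ratio is 2:1, so n(H2O) = 2.60314 × 1/2 = 1.30157 mol.
Mass of H2O = 1.30157 mol × 18.016 g/mol = 23.4491 g.
Actual mass collected = 23.4491 g × 0.916 = 21.4794 g.

21.479 g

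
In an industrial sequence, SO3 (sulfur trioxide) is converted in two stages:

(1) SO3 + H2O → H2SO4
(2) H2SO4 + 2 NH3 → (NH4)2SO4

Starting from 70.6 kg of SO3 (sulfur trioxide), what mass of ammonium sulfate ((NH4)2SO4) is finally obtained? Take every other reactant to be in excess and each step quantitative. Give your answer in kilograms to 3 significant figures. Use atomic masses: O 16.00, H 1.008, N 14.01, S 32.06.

117 kg

M(SO3) = 32.06 + 3(16.00) = 80.06 g/mol.
M((NH4)2SO4) = 2(14.01) + 8(1.008) + 32.06 + 4(16.00) = 132.144 g/mol.
70.6 kg = 70600 g.
n(SO3) = 70600 / 80.06 = 881.8 mol.
Step 1 gives a 1:1 ratio of SO3 to H2SO4, so n(H2SO4) = 881.8 mol.
In step 2 the H2SO4:(NH4)2SO4 ratio is 1:1, so n((NH4)2SO4) = 881.8 mol.
Mass of (NH4)2SO4 = 881.8 × 132.144 = 116500 g = 117 kg.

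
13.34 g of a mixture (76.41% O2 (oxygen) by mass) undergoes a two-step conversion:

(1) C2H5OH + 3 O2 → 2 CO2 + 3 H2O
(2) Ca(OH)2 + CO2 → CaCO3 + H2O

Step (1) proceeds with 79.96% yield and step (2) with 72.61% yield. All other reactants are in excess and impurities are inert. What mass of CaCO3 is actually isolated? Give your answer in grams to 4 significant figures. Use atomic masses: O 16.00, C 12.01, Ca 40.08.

Pure O2 = 13.34 × 0.7641 = 10.193 g.
M(O2) = 2(16.00) = 32.00 g/mol.
M(CaCO3) = 40.08 + 12.01 + 3(16.00) = 100.09 g/mol.
n(O2) = 10.193 / 32.00 = 0.31853 mol.
Step 1 (O2:CO2 = 3:2): theoretical n(CO2) = 0.21236 mol; at 79.96% yield, n(CO2) = 0.16980 mol.
Step 2 (CO2:CaCO3 = 1:1): theoretical n(CaCO3) = 0.16980 mol, so theoretical mass = 0.16980 × 100.09 = 16.995 g.
At 72.61% yield, actual mass of CaCO3 = 16.995 × 0.7261 = 12.340 g.

12.34 g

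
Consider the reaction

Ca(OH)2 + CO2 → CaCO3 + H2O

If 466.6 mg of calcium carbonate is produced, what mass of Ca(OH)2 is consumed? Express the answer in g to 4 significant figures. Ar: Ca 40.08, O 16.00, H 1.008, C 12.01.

M(CaCO3) = 40.08 + 12.01 + 3(16.00) = 100.09 g/mol.
M(Ca(OH)2) = 40.08 + 2(16.00) + 2(1.008) = 74.096 g/mol.
Convert: 466.6 mg = 0.46660 g.
n(CaCO3) = 0.46660 g / 100.09 g/mol = 0.0046618 mol.
From the equation the CaCO3:Ca(OH)2 mole ratio is 1:1, so n(Ca(OH)2) = 0.0046618 × 1/1 = 0.0046618 mol.
Mass of Ca(OH)2 = 0.0046618 mol × 74.096 g/mol = 0.34542 g.

0.3454 g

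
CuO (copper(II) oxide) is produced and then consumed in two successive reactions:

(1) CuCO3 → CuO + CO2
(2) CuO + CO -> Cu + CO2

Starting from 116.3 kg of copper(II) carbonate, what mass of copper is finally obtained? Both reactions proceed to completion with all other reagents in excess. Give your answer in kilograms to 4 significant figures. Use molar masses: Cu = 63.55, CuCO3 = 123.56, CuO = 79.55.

116.3 kg = 116300 g.
n(CuCO3) = 116300 / 123.56 = 941.24 mol.
Step 1 gives a 1:1 ratio of CuCO3 to CuO, so n(CuO) = 941.24 mol.
In step 2 the CuO:Cu ratio is 1:1, so n(Cu) = 941.24 mol.
Mass of Cu = 941.24 × 63.55 = 59816 g = 59.82 kg.

59.82 kg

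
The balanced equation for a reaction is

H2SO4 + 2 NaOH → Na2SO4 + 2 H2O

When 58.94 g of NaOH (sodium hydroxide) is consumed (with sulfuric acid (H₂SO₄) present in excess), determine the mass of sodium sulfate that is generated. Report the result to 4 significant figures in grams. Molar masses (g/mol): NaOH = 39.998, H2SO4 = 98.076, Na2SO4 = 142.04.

n(NaOH) = 58.940 g / 39.998 g/mol = 1.4736 mol.
From the equation the NaOH:Na2SO4 mole ratio is 2:1, so n(Na2SO4) = 1.4736 × 1/2 = 0.73679 mol.
Mass of Na2SO4 = 0.73679 mol × 142.04 g/mol = 104.65 g.

104.7 g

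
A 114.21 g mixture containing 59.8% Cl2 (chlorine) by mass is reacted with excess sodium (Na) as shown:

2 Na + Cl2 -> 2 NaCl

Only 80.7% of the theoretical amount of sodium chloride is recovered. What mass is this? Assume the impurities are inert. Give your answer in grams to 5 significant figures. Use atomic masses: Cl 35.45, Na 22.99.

Pure Cl2 available = 114.21 g × 0.598 = 68.2976 g.
M(Cl2) = 2(35.45) = 70.90 g/mol.
M(NaCl) = 22.99 + 35.45 = 58.44 g/mol.
n(Cl2) = 68.2976 g / 70.90 g/mol = 0.963294 mol.
From the equation the Cl2:NaCl mole ratio is 1:2, so n(NaCl) = 0.963294 × 2/1 = 1.92659 mol.
Mass of NaCl = 1.92659 mol × 58.44 g/mol = 112.590 g.
Actual mass collected = 112.590 g × 0.807 = 90.8600 g.

90.860 g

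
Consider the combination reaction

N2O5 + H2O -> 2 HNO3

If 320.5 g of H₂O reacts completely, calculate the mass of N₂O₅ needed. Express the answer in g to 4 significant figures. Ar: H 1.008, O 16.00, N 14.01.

M(H2O) = 2(1.008) + 16.00 = 18.016 g/mol.
M(N2O5) = 2(14.01) + 5(16.00) = 108.02 g/mol.
n(H2O) = 320.50 g / 18.016 g/mol = 17.790 mol.
From the equation the H2O:N2O5 mole ratio is 1:1, so n(N2O5) = 17.790 × 1/1 = 17.790 mol.
Mass of N2O5 = 17.790 mol × 108.02 g/mol = 1921.6 g.

1922 g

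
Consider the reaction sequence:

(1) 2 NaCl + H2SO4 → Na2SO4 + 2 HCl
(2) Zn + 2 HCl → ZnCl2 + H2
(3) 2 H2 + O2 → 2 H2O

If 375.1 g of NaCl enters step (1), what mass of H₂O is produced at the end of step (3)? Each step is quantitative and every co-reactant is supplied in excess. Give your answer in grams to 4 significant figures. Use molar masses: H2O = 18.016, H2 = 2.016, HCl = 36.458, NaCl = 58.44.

57.82 g

n(NaCl) = 375.1 / 58.44 = 6.4185 mol.
Reaction (1): NaCl→HCl ratio 2:2 ⇒ n(HCl) = 6.4185 mol.
Reaction (2): HCl→H2 ratio 2:1 ⇒ n(H2) = 3.2093 mol.
Reaction (3): H2→H2O ratio 2:2 ⇒ n(H2O) = 3.2093 mol.
Mass of H2O = 3.2093 × 18.016 = 57.818 g.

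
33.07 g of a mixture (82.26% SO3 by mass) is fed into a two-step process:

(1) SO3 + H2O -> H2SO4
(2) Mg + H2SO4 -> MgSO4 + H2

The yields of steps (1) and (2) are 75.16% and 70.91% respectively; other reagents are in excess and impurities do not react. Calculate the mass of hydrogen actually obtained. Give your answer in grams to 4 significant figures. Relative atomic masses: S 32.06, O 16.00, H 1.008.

Pure SO3 = 33.07 × 0.8226 = 27.203 g.
M(SO3) = 32.06 + 3(16.00) = 80.06 g/mol.
M(H2) = 2(1.008) = 2.016 g/mol.
n(SO3) = 27.203 / 80.06 = 0.33979 mol.
Step 1 (SO3:H2SO4 = 1:1): theoretical n(H2SO4) = 0.33979 mol; at 75.16% yield, n(H2SO4) = 0.25538 mol.
Step 2 (H2SO4:H2 = 1:1): theoretical n(H2) = 0.25538 mol, so theoretical mass = 0.25538 × 2.016 = 0.51485 g.
At 70.91% yield, actual mass of H2 = 0.51485 × 0.7091 = 0.36508 g.

0.3651 g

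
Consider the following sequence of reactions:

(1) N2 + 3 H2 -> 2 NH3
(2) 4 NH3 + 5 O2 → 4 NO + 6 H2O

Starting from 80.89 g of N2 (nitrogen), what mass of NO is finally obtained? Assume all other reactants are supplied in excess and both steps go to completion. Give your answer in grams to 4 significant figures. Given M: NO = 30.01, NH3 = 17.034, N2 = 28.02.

173.3 g

n(N2) = 80.890 / 28.02 = 2.8869 mol.
Step 1 gives a 1:2 ratio of N2 to NH3, so n(NH3) = 5.7737 mol.
In step 2 the NH3:NO ratio is 4:4, so n(NO) = 5.7737 mol.
Mass of NO = 5.7737 × 30.01 = 173.27 g.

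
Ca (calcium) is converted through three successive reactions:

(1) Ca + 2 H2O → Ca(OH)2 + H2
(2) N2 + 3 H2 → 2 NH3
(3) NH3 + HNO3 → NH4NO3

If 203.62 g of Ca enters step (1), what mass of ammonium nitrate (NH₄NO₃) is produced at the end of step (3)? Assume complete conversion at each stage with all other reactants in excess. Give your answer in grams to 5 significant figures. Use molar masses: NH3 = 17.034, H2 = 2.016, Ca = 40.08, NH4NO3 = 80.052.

271.13 g

n(Ca) = 203.62 / 40.08 = 5.08034 mol.
Reaction (1): Ca→H2 ratio 1:1 ⇒ n(H2) = 5.08034 mol.
Reaction (2): H2→NH3 ratio 3:2 ⇒ n(NH3) = 3.38689 mol.
Reaction (3): NH3→NH4NO3 ratio 1:1 ⇒ n(NH4NO3) = 3.38689 mol.
Mass of NH4NO3 = 3.38689 × 80.052 = 271.128 g.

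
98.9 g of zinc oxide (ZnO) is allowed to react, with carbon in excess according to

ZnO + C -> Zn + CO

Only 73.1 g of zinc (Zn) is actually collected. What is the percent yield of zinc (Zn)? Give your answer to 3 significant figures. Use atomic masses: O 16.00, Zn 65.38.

92.0 %

M(ZnO) = 65.38 + 16.00 = 81.38 g/mol.
M(Zn) = 65.38 g/mol.
n(ZnO) = 98.90 g / 81.38 g/mol = 1.215 mol.
From the equation the ZnO:Zn mole ratio is 1:1, so n(Zn) = 1.215 × 1/1 = 1.215 mol.
Mass of Zn = 1.215 mol × 65.38 g/mol = 79.46 g.
This is the theoretical yield. Percent yield = 73.1 g / 79.46 g × 100% = 92.00%.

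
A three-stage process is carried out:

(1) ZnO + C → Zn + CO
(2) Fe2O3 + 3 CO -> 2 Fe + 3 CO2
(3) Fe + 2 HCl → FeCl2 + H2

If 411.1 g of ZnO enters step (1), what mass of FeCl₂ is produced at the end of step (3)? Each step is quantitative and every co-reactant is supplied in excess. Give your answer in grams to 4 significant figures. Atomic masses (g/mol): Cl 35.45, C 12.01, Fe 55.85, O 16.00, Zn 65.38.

M(ZnO) = 65.38 + 16.00 = 81.38 g/mol.
M(FeCl2) = 55.85 + 2(35.45) = 126.75 g/mol.
n(ZnO) = 411.1 / 81.38 = 5.0516 mol.
Reaction (1): ZnO→CO ratio 1:1 ⇒ n(CO) = 5.0516 mol.
Reaction (2): CO→Fe ratio 3:2 ⇒ n(Fe) = 3.3677 mol.
Reaction (3): Fe→FeCl2 ratio 1:1 ⇒ n(FeCl2) = 3.3677 mol.
Mass of FeCl2 = 3.3677 × 126.75 = 426.86 g.

426.9 g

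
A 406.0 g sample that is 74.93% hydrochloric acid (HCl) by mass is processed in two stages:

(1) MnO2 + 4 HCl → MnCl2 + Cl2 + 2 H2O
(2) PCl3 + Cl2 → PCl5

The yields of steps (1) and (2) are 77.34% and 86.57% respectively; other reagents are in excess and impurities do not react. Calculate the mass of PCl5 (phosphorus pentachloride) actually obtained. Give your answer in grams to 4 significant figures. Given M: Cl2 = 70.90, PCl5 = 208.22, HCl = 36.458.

290.8 g

Pure HCl = 406.0 × 0.7493 = 304.22 g.
n(HCl) = 304.22 / 36.458 = 8.3443 mol.
Step 1 (HCl:Cl2 = 4:1): theoretical n(Cl2) = 2.0861 mol; at 77.34% yield, n(Cl2) = 1.6134 mol.
Step 2 (Cl2:PCl5 = 1:1): theoretical n(PCl5) = 1.6134 mol, so theoretical mass = 1.6134 × 208.22 = 335.94 g.
At 86.57% yield, actual mass of PCl5 = 335.94 × 0.8657 = 290.82 g.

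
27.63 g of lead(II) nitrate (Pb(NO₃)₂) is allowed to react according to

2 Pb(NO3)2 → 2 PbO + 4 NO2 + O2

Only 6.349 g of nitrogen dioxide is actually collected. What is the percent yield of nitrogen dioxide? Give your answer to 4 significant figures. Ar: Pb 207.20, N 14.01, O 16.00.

M(Pb(NO3)2) = 207.20 + 2(14.01) + 6(16.00) = 331.22 g/mol.
M(NO2) = 14.01 + 2(16.00) = 46.01 g/mol.
n(Pb(NO3)2) = 27.630 g / 331.22 g/mol = 0.083419 mol.
From the equation the Pb(NO3)2:NO2 mole ratio is 2:4, so n(NO2) = 0.083419 × 4/2 = 0.16684 mol.
Mass of NO2 = 0.16684 mol × 46.01 g/mol = 7.6762 g.
This is the theoretical yield. Percent yield = 6.349 g / 7.6762 g × 100% = 82.710%.

82.71 %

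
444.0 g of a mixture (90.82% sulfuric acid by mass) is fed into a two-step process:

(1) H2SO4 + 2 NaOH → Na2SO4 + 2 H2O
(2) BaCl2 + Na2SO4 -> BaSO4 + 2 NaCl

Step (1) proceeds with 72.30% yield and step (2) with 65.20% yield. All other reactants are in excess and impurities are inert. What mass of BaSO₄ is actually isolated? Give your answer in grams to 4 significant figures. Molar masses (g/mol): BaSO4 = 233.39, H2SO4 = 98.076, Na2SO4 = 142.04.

452.3 g

Pure H2SO4 = 444.0 × 0.9082 = 403.24 g.
n(H2SO4) = 403.24 / 98.076 = 4.1115 mol.
Step 1 (H2SO4:Na2SO4 = 1:1): theoretical n(Na2SO4) = 4.1115 mol; at 72.30% yield, n(Na2SO4) = 2.9726 mol.
Step 2 (Na2SO4:BaSO4 = 1:1): theoretical n(BaSO4) = 2.9726 mol, so theoretical mass = 2.9726 × 233.39 = 693.78 g.
At 65.20% yield, actual mass of BaSO4 = 693.78 × 0.6520 = 452.35 g.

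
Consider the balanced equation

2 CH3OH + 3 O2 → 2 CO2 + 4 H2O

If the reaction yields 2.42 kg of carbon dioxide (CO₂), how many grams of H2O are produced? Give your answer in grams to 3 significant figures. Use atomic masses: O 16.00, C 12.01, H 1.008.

M(CO2) = 12.01 + 2(16.00) = 44.01 g/mol.
M(H2O) = 2(1.008) + 16.00 = 18.016 g/mol.
Convert: 2.42 kg = 2420 g.
n(CO2) = 2420 g / 44.01 g/mol = 54.99 mol.
From the equation the CO2:H2O mole ratio is 2:4, so n(H2O) = 54.99 × 4/2 = 110.0 mol.
Mass of H2O = 110.0 mol × 18.016 g/mol = 1981 g.

1980 g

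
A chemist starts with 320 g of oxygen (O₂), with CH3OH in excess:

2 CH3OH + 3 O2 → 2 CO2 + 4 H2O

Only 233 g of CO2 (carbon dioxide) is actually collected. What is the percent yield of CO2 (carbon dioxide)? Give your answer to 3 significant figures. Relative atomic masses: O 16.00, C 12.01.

79.4 %

M(O2) = 2(16.00) = 32.00 g/mol.
M(CO2) = 12.01 + 2(16.00) = 44.01 g/mol.
n(O2) = 320.0 g / 32.00 g/mol = 10.00 mol.
From the equation the O2:CO2 mole ratio is 3:2, so n(CO2) = 10.00 × 2/3 = 6.667 mol.
Mass of CO2 = 6.667 mol × 44.01 g/mol = 293.4 g.
This is the theoretical yield. Percent yield = 233 g / 293.4 g × 100% = 79.41%.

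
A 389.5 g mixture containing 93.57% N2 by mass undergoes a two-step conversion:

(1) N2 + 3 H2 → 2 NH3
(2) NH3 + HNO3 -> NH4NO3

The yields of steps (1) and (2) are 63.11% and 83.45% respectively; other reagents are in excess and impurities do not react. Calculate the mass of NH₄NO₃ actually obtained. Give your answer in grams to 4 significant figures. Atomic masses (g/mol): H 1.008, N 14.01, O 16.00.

1097 g

Pure N2 = 389.5 × 0.9357 = 364.46 g.
M(N2) = 2(14.01) = 28.02 g/mol.
M(NH4NO3) = 2(14.01) + 4(1.008) + 3(16.00) = 80.052 g/mol.
n(N2) = 364.46 / 28.02 = 13.007 mol.
Step 1 (N2:NH3 = 1:2): theoretical n(NH3) = 26.014 mol; at 63.11% yield, n(NH3) = 16.417 mol.
Step 2 (NH3:NH4NO3 = 1:1): theoretical n(NH4NO3) = 16.417 mol, so theoretical mass = 16.417 × 80.052 = 1314.2 g.
At 83.45% yield, actual mass of NH4NO3 = 1314.2 × 0.8345 = 1096.7 g.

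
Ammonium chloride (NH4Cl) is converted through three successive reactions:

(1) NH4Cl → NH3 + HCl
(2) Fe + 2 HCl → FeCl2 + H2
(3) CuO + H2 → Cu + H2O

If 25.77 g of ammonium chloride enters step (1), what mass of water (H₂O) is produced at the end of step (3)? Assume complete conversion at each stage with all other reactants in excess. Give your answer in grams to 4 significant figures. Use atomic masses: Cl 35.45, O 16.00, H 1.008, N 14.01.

M(NH4Cl) = 14.01 + 4(1.008) + 35.45 = 53.492 g/mol.
M(H2O) = 2(1.008) + 16.00 = 18.016 g/mol.
n(NH4Cl) = 25.77 / 53.492 = 0.48175 mol.
Reaction (1): NH4Cl→HCl ratio 1:1 ⇒ n(HCl) = 0.48175 mol.
Reaction (2): HCl→H2 ratio 2:1 ⇒ n(H2) = 0.24088 mol.
Reaction (3): H2→H2O ratio 1:1 ⇒ n(H2O) = 0.24088 mol.
Mass of H2O = 0.24088 × 18.016 = 4.3396 g.

4.340 g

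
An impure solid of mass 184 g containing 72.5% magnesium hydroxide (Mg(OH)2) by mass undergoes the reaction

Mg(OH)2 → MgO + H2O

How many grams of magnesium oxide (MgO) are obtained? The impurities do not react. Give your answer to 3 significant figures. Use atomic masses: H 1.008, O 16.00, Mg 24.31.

92.2 g

Mass of pure Mg(OH)2 = 184 g × 0.725 = 133.4 g.
M(Mg(OH)2) = 24.31 + 2(16.00) + 2(1.008) = 58.326 g/mol.
M(MgO) = 24.31 + 16.00 = 40.31 g/mol.
n(Mg(OH)2) = 133.4 g / 58.326 g/mol = 2.287 mol.
From the equation the Mg(OH)2:MgO mole ratio is 1:1, so n(MgO) = 2.287 × 1/1 = 2.287 mol.
Mass of MgO = 2.287 mol × 40.31 g/mol = 92.19 g.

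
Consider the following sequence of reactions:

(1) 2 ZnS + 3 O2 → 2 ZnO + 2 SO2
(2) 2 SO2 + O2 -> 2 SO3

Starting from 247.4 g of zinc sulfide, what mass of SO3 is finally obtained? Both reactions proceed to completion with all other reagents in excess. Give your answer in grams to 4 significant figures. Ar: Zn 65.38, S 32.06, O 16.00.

203.3 g

M(ZnS) = 65.38 + 32.06 = 97.44 g/mol.
M(SO3) = 32.06 + 3(16.00) = 80.06 g/mol.
n(ZnS) = 247.40 / 97.44 = 2.5390 mol.
Step 1 gives a 2:2 ratio of ZnS to SO2, so n(SO2) = 2.5390 mol.
In step 2 the SO2:SO3 ratio is 2:2, so n(SO3) = 2.5390 mol.
Mass of SO3 = 2.5390 × 80.06 = 203.27 g.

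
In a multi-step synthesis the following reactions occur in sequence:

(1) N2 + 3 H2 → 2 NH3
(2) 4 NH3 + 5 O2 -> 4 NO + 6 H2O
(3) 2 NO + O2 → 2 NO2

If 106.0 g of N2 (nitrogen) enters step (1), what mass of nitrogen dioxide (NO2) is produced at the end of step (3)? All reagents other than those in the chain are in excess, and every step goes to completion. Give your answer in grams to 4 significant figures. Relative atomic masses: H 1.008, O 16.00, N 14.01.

M(N2) = 2(14.01) = 28.02 g/mol.
M(NO2) = 14.01 + 2(16.00) = 46.01 g/mol.
n(N2) = 106.0 / 28.02 = 3.7830 mol.
Reaction (1): N2→NH3 ratio 1:2 ⇒ n(NH3) = 7.5660 mol.
Reaction (2): NH3→NO ratio 4:4 ⇒ n(NO) = 7.5660 mol.
Reaction (3): NO→NO2 ratio 2:2 ⇒ n(NO2) = 7.5660 mol.
Mass of NO2 = 7.5660 × 46.01 = 348.11 g.

348.1 g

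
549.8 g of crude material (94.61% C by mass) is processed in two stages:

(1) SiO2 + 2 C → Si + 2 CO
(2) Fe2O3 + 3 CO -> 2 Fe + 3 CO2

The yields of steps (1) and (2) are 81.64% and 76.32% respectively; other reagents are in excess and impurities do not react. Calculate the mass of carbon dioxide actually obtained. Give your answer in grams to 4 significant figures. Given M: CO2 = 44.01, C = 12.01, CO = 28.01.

Pure C = 549.8 × 0.9461 = 520.17 g.
n(C) = 520.17 / 12.01 = 43.311 mol.
Step 1 (C:CO = 2:2): theoretical n(CO) = 43.311 mol; at 81.64% yield, n(CO) = 35.359 mol.
Step 2 (CO:CO2 = 3:3): theoretical n(CO2) = 35.359 mol, so theoretical mass = 35.359 × 44.01 = 1556.2 g.
At 76.32% yield, actual mass of CO2 = 1556.2 × 0.7632 = 1187.7 g.

1188 g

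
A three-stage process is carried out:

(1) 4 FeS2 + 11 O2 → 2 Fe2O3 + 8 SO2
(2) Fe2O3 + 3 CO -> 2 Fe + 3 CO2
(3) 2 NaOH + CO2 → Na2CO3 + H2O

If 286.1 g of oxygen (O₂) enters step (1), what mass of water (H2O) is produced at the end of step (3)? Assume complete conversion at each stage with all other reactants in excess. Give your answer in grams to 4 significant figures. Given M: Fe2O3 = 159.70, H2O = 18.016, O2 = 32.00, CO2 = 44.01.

87.86 g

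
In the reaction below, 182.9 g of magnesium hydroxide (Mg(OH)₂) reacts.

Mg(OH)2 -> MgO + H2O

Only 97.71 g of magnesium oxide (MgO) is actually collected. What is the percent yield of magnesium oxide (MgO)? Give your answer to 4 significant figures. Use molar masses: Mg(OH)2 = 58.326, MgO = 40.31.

77.30 %

n(Mg(OH)2) = 182.90 g / 58.326 g/mol = 3.1358 mol.
From the equation the Mg(OH)2:MgO mole ratio is 1:1, so n(MgO) = 3.1358 × 1/1 = 3.1358 mol.
Mass of MgO = 3.1358 mol × 40.31 g/mol = 126.41 g.
This is the theoretical yield. Percent yield = 97.71 g / 126.41 g × 100% = 77.299%.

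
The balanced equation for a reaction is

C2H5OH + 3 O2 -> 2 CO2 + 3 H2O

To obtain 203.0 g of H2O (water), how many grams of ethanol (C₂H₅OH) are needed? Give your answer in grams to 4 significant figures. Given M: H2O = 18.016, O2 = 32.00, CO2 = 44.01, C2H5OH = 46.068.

173.0 g

n(H2O) = 203.00 g / 18.016 g/mol = 11.268 mol.
From the equation the H2O:C2H5OH mole ratio is 3:1, so n(C2H5OH) = 11.268 × 1/3 = 3.7559 mol.
Mass of C2H5OH = 3.7559 mol × 46.068 g/mol = 173.03 g.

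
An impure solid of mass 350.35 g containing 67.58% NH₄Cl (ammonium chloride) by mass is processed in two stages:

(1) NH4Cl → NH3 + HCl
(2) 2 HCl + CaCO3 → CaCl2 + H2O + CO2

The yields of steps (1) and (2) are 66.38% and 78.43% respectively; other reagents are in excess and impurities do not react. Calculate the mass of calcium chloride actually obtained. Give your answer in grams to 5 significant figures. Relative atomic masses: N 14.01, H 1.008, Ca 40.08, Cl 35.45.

127.87 g

Pure NH4Cl = 350.35 × 0.6758 = 236.767 g.
M(NH4Cl) = 14.01 + 4(1.008) + 35.45 = 53.492 g/mol.
M(CaCl2) = 40.08 + 2(35.45) = 110.98 g/mol.
n(NH4Cl) = 236.767 / 53.492 = 4.42620 mol.
Step 1 (NH4Cl:HCl = 1:1): theoretical n(HCl) = 4.42620 mol; at 66.38% yield, n(HCl) = 2.93811 mol.
Step 2 (HCl:CaCl2 = 2:1): theoretical n(CaCl2) = 1.46906 mol, so theoretical mass = 1.46906 × 110.98 = 163.036 g.
At 78.43% yield, actual mass of CaCl2 = 163.036 × 0.7843 = 127.869 g.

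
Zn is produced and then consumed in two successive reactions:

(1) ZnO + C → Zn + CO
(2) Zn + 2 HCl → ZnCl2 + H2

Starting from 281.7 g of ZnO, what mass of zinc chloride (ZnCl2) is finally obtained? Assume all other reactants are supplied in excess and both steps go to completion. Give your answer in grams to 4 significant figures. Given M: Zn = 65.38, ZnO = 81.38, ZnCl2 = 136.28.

471.7 g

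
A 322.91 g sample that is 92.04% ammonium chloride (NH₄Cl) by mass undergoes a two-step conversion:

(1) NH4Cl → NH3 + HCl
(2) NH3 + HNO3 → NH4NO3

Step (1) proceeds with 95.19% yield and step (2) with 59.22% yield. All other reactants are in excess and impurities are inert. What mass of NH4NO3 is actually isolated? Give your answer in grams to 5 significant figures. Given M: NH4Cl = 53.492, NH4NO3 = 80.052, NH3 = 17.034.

Pure NH4Cl = 322.91 × 0.9204 = 297.206 g.
n(NH4Cl) = 297.206 / 53.492 = 5.55609 mol.
Step 1 (NH4Cl:NH3 = 1:1): theoretical n(NH3) = 5.55609 mol; at 95.19% yield, n(NH3) = 5.28884 mol.
Step 2 (NH3:NH4NO3 = 1:1): theoretical n(NH4NO3) = 5.28884 mol, so theoretical mass = 5.28884 × 80.052 = 423.382 g.
At 59.22% yield, actual mass of NH4NO3 = 423.382 × 0.5922 = 250.727 g.

250.73 g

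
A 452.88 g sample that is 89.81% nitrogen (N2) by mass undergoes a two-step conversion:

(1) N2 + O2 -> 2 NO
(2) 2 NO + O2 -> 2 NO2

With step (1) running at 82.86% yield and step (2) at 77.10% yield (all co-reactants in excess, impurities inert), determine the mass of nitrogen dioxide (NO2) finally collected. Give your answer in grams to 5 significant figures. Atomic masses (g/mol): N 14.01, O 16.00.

Pure N2 = 452.88 × 0.8981 = 406.732 g.
M(N2) = 2(14.01) = 28.02 g/mol.
M(NO2) = 14.01 + 2(16.00) = 46.01 g/mol.
n(N2) = 406.732 / 28.02 = 14.5158 mol.
Step 1 (N2:NO = 1:2): theoretical n(NO) = 29.0315 mol; at 82.86% yield, n(NO) = 24.0555 mol.
Step 2 (NO:NO2 = 2:2): theoretical n(NO2) = 24.0555 mol, so theoretical mass = 24.0555 × 46.01 = 1106.79 g.
At 77.10% yield, actual mass of NO2 = 1106.79 × 0.7710 = 853.338 g.

853.34 g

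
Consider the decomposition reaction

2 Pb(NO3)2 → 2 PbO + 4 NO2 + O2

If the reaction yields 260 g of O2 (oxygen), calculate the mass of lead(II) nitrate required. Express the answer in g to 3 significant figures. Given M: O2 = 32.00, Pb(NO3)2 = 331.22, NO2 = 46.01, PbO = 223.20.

5380 g

n(O2) = 260.0 g / 32.00 g/mol = 8.125 mol.
From the equation the O2:Pb(NO3)2 mole ratio is 1:2, so n(Pb(NO3)2) = 8.125 × 2/1 = 16.25 mol.
Mass of Pb(NO3)2 = 16.25 mol × 331.22 g/mol = 5382 g.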